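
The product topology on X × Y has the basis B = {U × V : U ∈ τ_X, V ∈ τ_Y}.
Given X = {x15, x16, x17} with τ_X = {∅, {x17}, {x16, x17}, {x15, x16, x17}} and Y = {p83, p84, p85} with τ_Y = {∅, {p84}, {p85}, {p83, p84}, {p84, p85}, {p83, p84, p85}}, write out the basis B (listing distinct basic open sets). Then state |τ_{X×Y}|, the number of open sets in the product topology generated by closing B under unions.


Basis B = {∅ × ∅, {x17} × {p84}, {x17} × {p85}, {x16, x17} × {p84}, {x16, x17} × {p85}, {x17} × {p83, p84}, {x17} × {p84, p85}, {x15, x16, x17} × {p84}, {x15, x16, x17} × {p85}, {x17} × {p83, p84, p85}, {x16, x17} × {p83, p84}, {x16, x17} × {p84, p85}, {x15, x16, x17} × {p83, p84}, {x15, x16, x17} × {p84, p85}, {x16, x17} × {p83, p84, p85}, {x15, x16, x17} × {p83, p84, p85}}; |τ_{X×Y}| = 40.

Enumerate products U × V with U ∈ τ_X, V ∈ τ_Y (deduplicated):
  ∅ × ∅ = {} (∅)
  {x17} × {p84} = {(x17,p84)}
  {x17} × {p85} = {(x17,p85)}
  {x16, x17} × {p84} = {(x16,p84), (x17,p84)}
  {x16, x17} × {p85} = {(x16,p85), (x17,p85)}
  {x17} × {p83, p84} = {(x17,p83), (x17,p84)}
  {x17} × {p84, p85} = {(x17,p84), (x17,p85)}
  {x15, x16, x17} × {p84} = {(x15,p84), (x16,p84), (x17,p84)}
  {x15, x16, x17} × {p85} = {(x15,p85), (x16,p85), (x17,p85)}
  {x17} × {p83, p84, p85} = {(x17,p83), (x17,p84), (x17,p85)}
  {x16, x17} × {p83, p84} = {(x16,p83), (x16,p84), (x17,p83), (x17,p84)}
  {x16, x17} × {p84, p85} = {(x16,p84), (x16,p85), (x17,p84), (x17,p85)}
  {x15, x16, x17} × {p83, p84} = {(x15,p83), (x15,p84), (x16,p83), (x16,p84), (x17,p83), (x17,p84)}
  {x15, x16, x17} × {p84, p85} = {(x15,p84), (x15,p85), (x16,p84), (x16,p85), (x17,p84), (x17,p85)}
  {x16, x17} × {p83, p84, p85} = {(x16,p83), (x16,p84), (x16,p85), (x17,p83), (x17,p84), (x17,p85)}
  {x15, x16, x17} × {p83, p84, p85} = {(x15,p83), (x15,p84), (x15,p85), (x16,p83), (x16,p84), (x16,p85), (x17,p83), (x17,p84), (x17,p85)}
These 16 distinct sets form the basis B.
Close under arbitrary unions to get τ_{X×Y}; counting gives |τ_{X×Y}| = 40.


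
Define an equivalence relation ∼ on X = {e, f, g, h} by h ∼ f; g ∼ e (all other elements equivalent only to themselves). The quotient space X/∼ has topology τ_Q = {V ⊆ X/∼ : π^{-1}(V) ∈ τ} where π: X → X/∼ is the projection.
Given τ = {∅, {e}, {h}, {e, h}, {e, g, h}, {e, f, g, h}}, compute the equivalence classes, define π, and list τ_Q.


X/∼ = {[e=g], [f=h]}; |τ_Q| = 2.

Equivalence classes: [e=g], [f=h].
Quotient map π: X → X/∼ sends e ↦ [e=g], f ↦ [f=h], g ↦ [e=g], h ↦ [f=h].
For each subset V ⊆ X/∼, compute π^{-1}(V) ⊆ X and check whether π^{-1}(V) ∈ τ. V is open in τ_Q iff π^{-1}(V) ∈ τ.
  V = {}: π^{-1}(V) = ∅ ∈ τ ✓.
  V = {[e=g]}: π^{-1}(V) = {e, g} ∉ τ ✗.
  V = {[f=h]}: π^{-1}(V) = {f, h} ∉ τ ✗.
  V = {[e=g], [f=h]}: π^{-1}(V) = {e, f, g, h} ∈ τ ✓.
Open sets in the quotient: τ_Q = {{}, {[e=g], [f=h]}} (2 elements).


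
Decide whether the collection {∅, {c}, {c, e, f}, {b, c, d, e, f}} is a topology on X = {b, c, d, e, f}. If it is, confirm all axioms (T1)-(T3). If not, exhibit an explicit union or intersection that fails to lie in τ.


τ IS a topology on X.

Axiom (T1): ∅ ∈ τ? Yes; X ∈ τ? Yes.
Axiom (T2/T3): check pairwise unions and intersections of members of τ.
All pairwise intersections and unions checked — each lies in τ. Therefore τ satisfies (T1), (T2), (T3): it IS a topology on X.


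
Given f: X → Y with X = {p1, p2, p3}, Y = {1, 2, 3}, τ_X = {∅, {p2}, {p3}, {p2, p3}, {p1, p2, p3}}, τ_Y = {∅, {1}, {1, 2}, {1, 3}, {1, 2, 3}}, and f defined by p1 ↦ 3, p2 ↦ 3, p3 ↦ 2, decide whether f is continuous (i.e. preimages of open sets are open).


f is NOT continuous.

Compute f^{-1}(U) for each U ∈ τ_Y:
  U = ∅: f^{-1}(U) = ∅ ∈ τ_X ✓.
  U = {1}: f^{-1}(U) = ∅ ∈ τ_X ✓.
  U = {1, 2}: f^{-1}(U) = {p3} ∈ τ_X ✓.
  U = {1, 3}: f^{-1}(U) = {p1, p2} ∉ τ_X ✗.
  U = {1, 2, 3}: f^{-1}(U) = {p1, p2, p3} ∈ τ_X ✓.
Found U = {1, 3} with f^{-1}(U) = {p1, p2} not in τ_X. Therefore f is NOT continuous.


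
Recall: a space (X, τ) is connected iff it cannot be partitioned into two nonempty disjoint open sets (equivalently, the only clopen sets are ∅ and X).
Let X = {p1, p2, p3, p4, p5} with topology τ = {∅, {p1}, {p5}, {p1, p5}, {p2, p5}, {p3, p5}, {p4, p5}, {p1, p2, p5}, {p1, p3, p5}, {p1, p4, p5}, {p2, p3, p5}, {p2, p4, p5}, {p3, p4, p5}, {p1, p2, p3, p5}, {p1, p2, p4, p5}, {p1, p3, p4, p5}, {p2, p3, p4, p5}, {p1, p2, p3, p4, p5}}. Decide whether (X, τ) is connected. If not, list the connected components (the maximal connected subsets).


(X, τ) is disconnected; components = [{p1}, {p2, p3, p4, p5}].

Find clopen sets (U ∈ τ with X ∖ U ∈ τ):
  U = ∅, X ∖ U = {p1, p2, p3, p4, p5} — both open, so U is clopen.
  U = {p1}, X ∖ U = {p2, p3, p4, p5} — both open, so U is clopen.
  U = {p2, p3, p4, p5}, X ∖ U = {p1} — both open, so U is clopen.
  U = {p1, p2, p3, p4, p5}, X ∖ U = ∅ — both open, so U is clopen.
Nontrivial clopen(s) exist: e.g. {p1}. So (X, τ) is disconnected.
Compute connected components by grouping points that agree on all clopens:
  component: {p1}
  component: {p2, p3, p4, p5}


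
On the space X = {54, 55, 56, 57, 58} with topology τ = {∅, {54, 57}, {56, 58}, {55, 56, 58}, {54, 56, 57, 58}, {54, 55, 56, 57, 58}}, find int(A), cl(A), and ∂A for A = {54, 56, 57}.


int(A) = {54, 57}, cl(A) = {54, 55, 56, 57, 58}, ∂A = {55, 56, 58}.

Closed sets in (X, τ) are complements of opens:
  closed(X, τ) = {∅, {55}, {54, 57}, {54, 55, 57}, {55, 56, 58}, {54, 55, 56, 57, 58}}.
int(A) = ⋃ {U ∈ τ : U ⊆ A}. Opens contained in A: ∅, {54, 57}.
Taking the union of these: int(A) = {54, 57}.
cl(A) = ⋂ {C closed : A ⊆ C}. Closed sets containing A: {54, 55, 56, 57, 58}.
Intersecting these: cl(A) = {54, 55, 56, 57, 58}.
∂A = cl(A) ∖ int(A) = {54, 55, 56, 57, 58} ∖ {54, 57} = {55, 56, 58}.


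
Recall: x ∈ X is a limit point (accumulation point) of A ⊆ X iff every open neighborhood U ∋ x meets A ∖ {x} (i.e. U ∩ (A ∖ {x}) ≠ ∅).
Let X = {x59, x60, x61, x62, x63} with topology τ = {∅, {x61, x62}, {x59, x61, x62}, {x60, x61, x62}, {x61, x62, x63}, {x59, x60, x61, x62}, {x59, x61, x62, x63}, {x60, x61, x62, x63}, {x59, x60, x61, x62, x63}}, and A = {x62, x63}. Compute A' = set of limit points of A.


A' = {x59, x60, x61, x63}

For each x ∈ X, list the open sets U ∈ τ with x ∈ U, then check whether U ∩ (A ∖ {x}) ≠ ∅ for every such U.
  x = x59: opens ∋ x are {x59, x61, x62}, {x59, x60, x61, x62}, {x59, x61, x62, x63}, {x59, x60, x61, x62, x63}; each meets A ∖ {x59}, so x IS a limit point.
  x = x60: opens ∋ x are {x60, x61, x62}, {x59, x60, x61, x62}, {x60, x61, x62, x63}, {x59, x60, x61, x62, x63}; each meets A ∖ {x60}, so x IS a limit point.
  x = x61: opens ∋ x are {x61, x62}, {x59, x61, x62}, {x60, x61, x62}, {x61, x62, x63}, {x59, x60, x61, x62}, {x59, x61, x62, x63}, {x60, x61, x62, x63}, {x59, x60, x61, x62, x63}; each meets A ∖ {x61}, so x IS a limit point.
  x = x62: open {x61, x62} ∋ x has {x61, x62} ∩ (A ∖ {x62}) = ∅, so x is NOT a limit point.
  x = x63: opens ∋ x are {x61, x62, x63}, {x59, x61, x62, x63}, {x60, x61, x62, x63}, {x59, x60, x61, x62, x63}; each meets A ∖ {x63}, so x IS a limit point.
Collecting: A' = {x59, x60, x61, x63}.


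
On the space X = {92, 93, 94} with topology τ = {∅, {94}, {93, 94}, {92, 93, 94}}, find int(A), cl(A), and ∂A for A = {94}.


int(A) = {94}, cl(A) = {92, 93, 94}, ∂A = {92, 93}.

Closed sets in (X, τ) are complements of opens:
  closed(X, τ) = {∅, {92}, {92, 93}, {92, 93, 94}}.
int(A) = ⋃ {U ∈ τ : U ⊆ A}. Opens contained in A: ∅, {94}.
Taking the union of these: int(A) = {94}.
cl(A) = ⋂ {C closed : A ⊆ C}. Closed sets containing A: {92, 93, 94}.
Intersecting these: cl(A) = {92, 93, 94}.
∂A = cl(A) ∖ int(A) = {92, 93, 94} ∖ {94} = {92, 93}.


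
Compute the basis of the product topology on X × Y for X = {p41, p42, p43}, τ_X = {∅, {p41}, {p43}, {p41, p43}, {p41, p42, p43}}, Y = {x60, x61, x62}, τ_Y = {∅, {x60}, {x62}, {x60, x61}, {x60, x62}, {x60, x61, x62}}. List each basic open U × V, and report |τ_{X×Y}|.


Basis B = {∅ × ∅, {p41} × {x60}, {p41} × {x62}, {p43} × {x60}, {p43} × {x62}, {p41} × {x60, x61}, {p41} × {x60, x62}, {p41, p43} × {x60}, {p41, p43} × {x62}, {p43} × {x60, x61}, {p43} × {x60, x62}, {p41} × {x60, x61, x62}, {p41, p42, p43} × {x60}, {p41, p42, p43} × {x62}, {p43} × {x60, x61, x62}, {p41, p43} × {x60, x61}, {p41, p43} × {x60, x62}, {p41, p43} × {x60, x61, x62}, {p41, p42, p43} × {x60, x61}, {p41, p42, p43} × {x60, x62}, {p41, p42, p43} × {x60, x61, x62}}; |τ_{X×Y}| = 70.

Enumerate products U × V with U ∈ τ_X, V ∈ τ_Y (deduplicated):
  ∅ × ∅ = {} (∅)
  {p41} × {x60} = {(p41,x60)}
  {p41} × {x62} = {(p41,x62)}
  {p43} × {x60} = {(p43,x60)}
  {p43} × {x62} = {(p43,x62)}
  {p41} × {x60, x61} = {(p41,x60), (p41,x61)}
  {p41} × {x60, x62} = {(p41,x60), (p41,x62)}
  {p41, p43} × {x60} = {(p41,x60), (p43,x60)}
  {p41, p43} × {x62} = {(p41,x62), (p43,x62)}
  {p43} × {x60, x61} = {(p43,x60), (p43,x61)}
  {p43} × {x60, x62} = {(p43,x60), (p43,x62)}
  {p41} × {x60, x61, x62} = {(p41,x60), (p41,x61), (p41,x62)}
  {p41, p42, p43} × {x60} = {(p41,x60), (p42,x60), (p43,x60)}
  {p41, p42, p43} × {x62} = {(p41,x62), (p42,x62), (p43,x62)}
  {p43} × {x60, x61, x62} = {(p43,x60), (p43,x61), (p43,x62)}
  {p41, p43} × {x60, x61} = {(p41,x60), (p41,x61), (p43,x60), (p43,x61)}
  {p41, p43} × {x60, x62} = {(p41,x60), (p41,x62), (p43,x60), (p43,x62)}
  {p41, p43} × {x60, x61, x62} = {(p41,x60), (p41,x61), (p41,x62), (p43,x60), (p43,x61), (p43,x62)}
  {p41, p42, p43} × {x60, x61} = {(p41,x60), (p41,x61), (p42,x60), (p42,x61), (p43,x60), (p43,x61)}
  {p41, p42, p43} × {x60, x62} = {(p41,x60), (p41,x62), (p42,x60), (p42,x62), (p43,x60), (p43,x62)}
  {p41, p42, p43} × {x60, x61, x62} = {(p41,x60), (p41,x61), (p41,x62), (p42,x60), (p42,x61), (p42,x62), (p43,x60), (p43,x61), (p43,x62)}
These 21 distinct sets form the basis B.
Close under arbitrary unions to get τ_{X×Y}; counting gives |τ_{X×Y}| = 70.


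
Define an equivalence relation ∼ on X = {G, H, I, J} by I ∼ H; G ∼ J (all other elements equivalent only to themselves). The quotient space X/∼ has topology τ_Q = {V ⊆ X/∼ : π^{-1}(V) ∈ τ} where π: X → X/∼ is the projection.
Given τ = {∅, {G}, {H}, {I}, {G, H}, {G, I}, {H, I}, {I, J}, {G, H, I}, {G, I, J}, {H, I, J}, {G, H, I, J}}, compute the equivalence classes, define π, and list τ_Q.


X/∼ = {[G=J], [H=I]}; |τ_Q| = 3.

Equivalence classes: [G=J], [H=I].
Quotient map π: X → X/∼ sends G ↦ [G=J], H ↦ [H=I], I ↦ [H=I], J ↦ [G=J].
For each subset V ⊆ X/∼, compute π^{-1}(V) ⊆ X and check whether π^{-1}(V) ∈ τ. V is open in τ_Q iff π^{-1}(V) ∈ τ.
  V = {}: π^{-1}(V) = ∅ ∈ τ ✓.
  V = {[G=J]}: π^{-1}(V) = {G, J} ∉ τ ✗.
  V = {[H=I]}: π^{-1}(V) = {H, I} ∈ τ ✓.
  V = {[G=J], [H=I]}: π^{-1}(V) = {G, H, I, J} ∈ τ ✓.
Open sets in the quotient: τ_Q = {{}, {[H=I]}, {[G=J], [H=I]}} (3 elements).


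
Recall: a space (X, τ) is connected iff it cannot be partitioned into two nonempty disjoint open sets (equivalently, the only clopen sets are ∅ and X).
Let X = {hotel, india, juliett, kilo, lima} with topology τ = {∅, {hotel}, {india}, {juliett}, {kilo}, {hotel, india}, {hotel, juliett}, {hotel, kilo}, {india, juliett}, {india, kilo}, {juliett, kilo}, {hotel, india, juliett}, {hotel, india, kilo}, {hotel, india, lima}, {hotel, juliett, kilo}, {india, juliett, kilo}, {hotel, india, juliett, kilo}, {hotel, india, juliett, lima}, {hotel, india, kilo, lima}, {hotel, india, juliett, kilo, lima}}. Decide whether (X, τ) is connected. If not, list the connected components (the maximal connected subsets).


(X, τ) is disconnected; components = [{juliett}, {kilo}, {hotel, india, lima}].

Find clopen sets (U ∈ τ with X ∖ U ∈ τ):
  U = ∅, X ∖ U = {hotel, india, juliett, kilo, lima} — both open, so U is clopen.
  U = {juliett}, X ∖ U = {hotel, india, kilo, lima} — both open, so U is clopen.
  U = {kilo}, X ∖ U = {hotel, india, juliett, lima} — both open, so U is clopen.
  U = {juliett, kilo}, X ∖ U = {hotel, india, lima} — both open, so U is clopen.
  U = {hotel, india, lima}, X ∖ U = {juliett, kilo} — both open, so U is clopen.
  U = {hotel, india, juliett, lima}, X ∖ U = {kilo} — both open, so U is clopen.
  U = {hotel, india, kilo, lima}, X ∖ U = {juliett} — both open, so U is clopen.
  U = {hotel, india, juliett, kilo, lima}, X ∖ U = ∅ — both open, so U is clopen.
Nontrivial clopen(s) exist: e.g. {hotel, india, kilo, lima}. So (X, τ) is disconnected.
Compute connected components by grouping points that agree on all clopens:
  component: {juliett}
  component: {kilo}
  component: {hotel, india, lima}


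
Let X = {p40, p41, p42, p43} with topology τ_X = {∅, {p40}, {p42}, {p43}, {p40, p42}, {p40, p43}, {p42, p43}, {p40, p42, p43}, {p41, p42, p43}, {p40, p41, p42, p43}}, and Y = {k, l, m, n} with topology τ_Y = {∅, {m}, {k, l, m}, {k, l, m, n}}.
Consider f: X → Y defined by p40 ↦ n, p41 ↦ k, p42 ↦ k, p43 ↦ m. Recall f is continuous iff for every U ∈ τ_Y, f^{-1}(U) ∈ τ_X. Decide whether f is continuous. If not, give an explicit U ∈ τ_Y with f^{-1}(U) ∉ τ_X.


f IS continuous.

Compute f^{-1}(U) for each U ∈ τ_Y:
  U = ∅: f^{-1}(U) = ∅ ∈ τ_X ✓.
  U = {m}: f^{-1}(U) = {p43} ∈ τ_X ✓.
  U = {k, l, m}: f^{-1}(U) = {p41, p42, p43} ∈ τ_X ✓.
  U = {k, l, m, n}: f^{-1}(U) = {p40, p41, p42, p43} ∈ τ_X ✓.
Every preimage lies in τ_X, so f IS continuous.


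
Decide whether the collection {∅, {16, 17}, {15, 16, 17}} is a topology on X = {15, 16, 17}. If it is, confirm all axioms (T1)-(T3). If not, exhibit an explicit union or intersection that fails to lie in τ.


τ IS a topology on X.

Axiom (T1): ∅ ∈ τ? Yes; X ∈ τ? Yes.
Axiom (T2/T3): check pairwise unions and intersections of members of τ.
All pairwise intersections and unions checked — each lies in τ. Therefore τ satisfies (T1), (T2), (T3): it IS a topology on X.


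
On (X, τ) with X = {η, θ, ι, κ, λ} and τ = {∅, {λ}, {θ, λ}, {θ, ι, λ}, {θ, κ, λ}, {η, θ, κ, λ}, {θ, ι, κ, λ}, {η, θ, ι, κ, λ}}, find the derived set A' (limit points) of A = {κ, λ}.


A' = {η, θ, ι, κ}

For each x ∈ X, list the open sets U ∈ τ with x ∈ U, then check whether U ∩ (A ∖ {x}) ≠ ∅ for every such U.
  x = η: opens ∋ x are {η, θ, κ, λ}, {η, θ, ι, κ, λ}; each meets A ∖ {η}, so x IS a limit point.
  x = θ: opens ∋ x are {θ, λ}, {θ, ι, λ}, {θ, κ, λ}, {η, θ, κ, λ}, {θ, ι, κ, λ}, {η, θ, ι, κ, λ}; each meets A ∖ {θ}, so x IS a limit point.
  x = ι: opens ∋ x are {θ, ι, λ}, {θ, ι, κ, λ}, {η, θ, ι, κ, λ}; each meets A ∖ {ι}, so x IS a limit point.
  x = κ: opens ∋ x are {θ, κ, λ}, {η, θ, κ, λ}, {θ, ι, κ, λ}, {η, θ, ι, κ, λ}; each meets A ∖ {κ}, so x IS a limit point.
  x = λ: open {λ} ∋ x has {λ} ∩ (A ∖ {λ}) = ∅, so x is NOT a limit point.
Collecting: A' = {η, θ, ι, κ}.


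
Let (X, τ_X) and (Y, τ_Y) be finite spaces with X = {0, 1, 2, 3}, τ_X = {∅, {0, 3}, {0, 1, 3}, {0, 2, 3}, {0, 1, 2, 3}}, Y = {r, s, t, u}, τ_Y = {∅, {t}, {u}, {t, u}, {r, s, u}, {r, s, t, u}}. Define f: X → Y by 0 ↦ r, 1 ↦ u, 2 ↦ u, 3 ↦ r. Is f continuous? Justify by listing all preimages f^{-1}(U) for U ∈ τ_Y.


f is NOT continuous.

Compute f^{-1}(U) for each U ∈ τ_Y:
  U = ∅: f^{-1}(U) = ∅ ∈ τ_X ✓.
  U = {t}: f^{-1}(U) = ∅ ∈ τ_X ✓.
  U = {u}: f^{-1}(U) = {1, 2} ∉ τ_X ✗.
  U = {t, u}: f^{-1}(U) = {1, 2} ∉ τ_X ✗.
  U = {r, s, u}: f^{-1}(U) = {0, 1, 2, 3} ∈ τ_X ✓.
  U = {r, s, t, u}: f^{-1}(U) = {0, 1, 2, 3} ∈ τ_X ✓.
Found U = {u} with f^{-1}(U) = {1, 2} not in τ_X. Therefore f is NOT continuous.


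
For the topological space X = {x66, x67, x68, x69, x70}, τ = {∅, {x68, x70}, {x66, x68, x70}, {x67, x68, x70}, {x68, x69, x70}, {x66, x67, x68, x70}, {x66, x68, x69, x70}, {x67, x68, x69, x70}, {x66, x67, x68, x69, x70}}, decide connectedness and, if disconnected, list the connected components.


(X, τ) is connected.

Find clopen sets (U ∈ τ with X ∖ U ∈ τ):
  U = ∅, X ∖ U = {x66, x67, x68, x69, x70} — both open, so U is clopen.
  U = {x66, x67, x68, x69, x70}, X ∖ U = ∅ — both open, so U is clopen.
Only trivial clopens (∅ and X) exist, so (X, τ) is connected.
Compute connected components by grouping points that agree on all clopens:
  component: {x66, x67, x68, x69, x70}


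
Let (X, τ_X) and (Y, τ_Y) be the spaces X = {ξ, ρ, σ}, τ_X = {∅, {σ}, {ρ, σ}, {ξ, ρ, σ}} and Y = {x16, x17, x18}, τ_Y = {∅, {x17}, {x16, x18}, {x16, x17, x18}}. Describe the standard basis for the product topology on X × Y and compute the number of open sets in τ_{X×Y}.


Basis B = {∅ × ∅, {σ} × {x17}, {ρ, σ} × {x17}, {σ} × {x16, x18}, {ξ, ρ, σ} × {x17}, {σ} × {x16, x17, x18}, {ρ, σ} × {x16, x18}, {ξ, ρ, σ} × {x16, x18}, {ρ, σ} × {x16, x17, x18}, {ξ, ρ, σ} × {x16, x17, x18}}; |τ_{X×Y}| = 16.

Enumerate products U × V with U ∈ τ_X, V ∈ τ_Y (deduplicated):
  ∅ × ∅ = {} (∅)
  {σ} × {x17} = {(σ,x17)}
  {ρ, σ} × {x17} = {(ρ,x17), (σ,x17)}
  {σ} × {x16, x18} = {(σ,x16), (σ,x18)}
  {ξ, ρ, σ} × {x17} = {(ξ,x17), (ρ,x17), (σ,x17)}
  {σ} × {x16, x17, x18} = {(σ,x16), (σ,x17), (σ,x18)}
  {ρ, σ} × {x16, x18} = {(ρ,x16), (ρ,x18), (σ,x16), (σ,x18)}
  {ξ, ρ, σ} × {x16, x18} = {(ξ,x16), (ξ,x18), (ρ,x16), (ρ,x18), (σ,x16), (σ,x18)}
  {ρ, σ} × {x16, x17, x18} = {(ρ,x16), (ρ,x17), (ρ,x18), (σ,x16), (σ,x17), (σ,x18)}
  {ξ, ρ, σ} × {x16, x17, x18} = {(ξ,x16), (ξ,x17), (ξ,x18), (ρ,x16), (ρ,x17), (ρ,x18), (σ,x16), (σ,x17), (σ,x18)}
These 10 distinct sets form the basis B.
Close under arbitrary unions to get τ_{X×Y}; counting gives |τ_{X×Y}| = 16.


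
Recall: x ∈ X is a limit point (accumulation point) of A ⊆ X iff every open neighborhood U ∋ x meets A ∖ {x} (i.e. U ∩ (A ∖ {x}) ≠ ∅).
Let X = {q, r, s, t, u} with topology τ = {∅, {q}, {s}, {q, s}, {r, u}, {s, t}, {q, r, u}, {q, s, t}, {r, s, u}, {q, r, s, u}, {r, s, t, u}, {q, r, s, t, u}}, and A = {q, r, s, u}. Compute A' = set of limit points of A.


A' = {r, t, u}

For each x ∈ X, list the open sets U ∈ τ with x ∈ U, then check whether U ∩ (A ∖ {x}) ≠ ∅ for every such U.
  x = q: open {q} ∋ x has {q} ∩ (A ∖ {q}) = ∅, so x is NOT a limit point.
  x = r: opens ∋ x are {r, u}, {q, r, u}, {r, s, u}, {q, r, s, u}, {r, s, t, u}, {q, r, s, t, u}; each meets A ∖ {r}, so x IS a limit point.
  x = s: open {s} ∋ x has {s} ∩ (A ∖ {s}) = ∅, so x is NOT a limit point.
  x = t: opens ∋ x are {s, t}, {q, s, t}, {r, s, t, u}, {q, r, s, t, u}; each meets A ∖ {t}, so x IS a limit point.
  x = u: opens ∋ x are {r, u}, {q, r, u}, {r, s, u}, {q, r, s, u}, {r, s, t, u}, {q, r, s, t, u}; each meets A ∖ {u}, so x IS a limit point.
Collecting: A' = {r, t, u}.


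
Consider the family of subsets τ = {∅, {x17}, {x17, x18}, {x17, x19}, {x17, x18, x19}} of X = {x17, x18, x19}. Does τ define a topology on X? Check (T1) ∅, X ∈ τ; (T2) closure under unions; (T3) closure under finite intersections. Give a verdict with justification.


τ IS a topology on X.

Axiom (T1): ∅ ∈ τ? Yes; X ∈ τ? Yes.
Axiom (T2/T3): check pairwise unions and intersections of members of τ.
All pairwise intersections and unions checked — each lies in τ. Therefore τ satisfies (T1), (T2), (T3): it IS a topology on X.


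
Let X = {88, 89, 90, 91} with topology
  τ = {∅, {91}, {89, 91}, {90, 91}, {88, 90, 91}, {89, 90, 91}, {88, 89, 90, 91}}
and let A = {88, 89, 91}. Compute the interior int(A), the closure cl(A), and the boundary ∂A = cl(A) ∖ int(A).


int(A) = {89, 91}, cl(A) = {88, 89, 90, 91}, ∂A = {88, 90}.

Closed sets in (X, τ) are complements of opens:
  closed(X, τ) = {∅, {88}, {89}, {88, 89}, {88, 90}, {88, 89, 90}, {88, 89, 90, 91}}.
int(A) = ⋃ {U ∈ τ : U ⊆ A}. Opens contained in A: ∅, {91}, {89, 91}.
Taking the union of these: int(A) = {89, 91}.
cl(A) = ⋂ {C closed : A ⊆ C}. Closed sets containing A: {88, 89, 90, 91}.
Intersecting these: cl(A) = {88, 89, 90, 91}.
∂A = cl(A) ∖ int(A) = {88, 89, 90, 91} ∖ {89, 91} = {88, 90}.


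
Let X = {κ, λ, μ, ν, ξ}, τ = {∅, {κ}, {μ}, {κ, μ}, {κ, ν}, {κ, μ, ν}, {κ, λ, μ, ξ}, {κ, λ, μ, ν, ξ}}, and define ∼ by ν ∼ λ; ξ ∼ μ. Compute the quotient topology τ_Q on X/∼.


X/∼ = {[κ], [λ=ν], [μ=ξ]}; |τ_Q| = 3.

Equivalence classes: [κ], [λ=ν], [μ=ξ].
Quotient map π: X → X/∼ sends κ ↦ [κ], λ ↦ [λ=ν], μ ↦ [μ=ξ], ν ↦ [λ=ν], ξ ↦ [μ=ξ].
For each subset V ⊆ X/∼, compute π^{-1}(V) ⊆ X and check whether π^{-1}(V) ∈ τ. V is open in τ_Q iff π^{-1}(V) ∈ τ.
  V = {}: π^{-1}(V) = ∅ ∈ τ ✓.
  V = {[κ]}: π^{-1}(V) = {κ} ∈ τ ✓.
  V = {[λ=ν]}: π^{-1}(V) = {λ, ν} ∉ τ ✗.
  V = {[κ], [λ=ν]}: π^{-1}(V) = {κ, λ, ν} ∉ τ ✗.
  V = {[μ=ξ]}: π^{-1}(V) = {μ, ξ} ∉ τ ✗.
  V = {[κ], [μ=ξ]}: π^{-1}(V) = {κ, μ, ξ} ∉ τ ✗.
  V = {[λ=ν], [μ=ξ]}: π^{-1}(V) = {λ, μ, ν, ξ} ∉ τ ✗.
  V = {[κ], [λ=ν], [μ=ξ]}: π^{-1}(V) = {κ, λ, μ, ν, ξ} ∈ τ ✓.
Open sets in the quotient: τ_Q = {{}, {[κ]}, {[κ], [λ=ν], [μ=ξ]}} (3 elements).


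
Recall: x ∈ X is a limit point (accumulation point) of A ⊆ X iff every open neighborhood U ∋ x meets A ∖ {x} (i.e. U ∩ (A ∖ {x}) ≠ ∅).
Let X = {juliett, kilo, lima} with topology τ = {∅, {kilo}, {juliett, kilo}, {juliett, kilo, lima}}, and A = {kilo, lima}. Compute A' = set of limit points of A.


A' = {juliett, lima}

For each x ∈ X, list the open sets U ∈ τ with x ∈ U, then check whether U ∩ (A ∖ {x}) ≠ ∅ for every such U.
  x = juliett: opens ∋ x are {juliett, kilo}, {juliett, kilo, lima}; each meets A ∖ {juliett}, so x IS a limit point.
  x = kilo: open {kilo} ∋ x has {kilo} ∩ (A ∖ {kilo}) = ∅, so x is NOT a limit point.
  x = lima: opens ∋ x are {juliett, kilo, lima}; each meets A ∖ {lima}, so x IS a limit point.
Collecting: A' = {juliett, lima}.


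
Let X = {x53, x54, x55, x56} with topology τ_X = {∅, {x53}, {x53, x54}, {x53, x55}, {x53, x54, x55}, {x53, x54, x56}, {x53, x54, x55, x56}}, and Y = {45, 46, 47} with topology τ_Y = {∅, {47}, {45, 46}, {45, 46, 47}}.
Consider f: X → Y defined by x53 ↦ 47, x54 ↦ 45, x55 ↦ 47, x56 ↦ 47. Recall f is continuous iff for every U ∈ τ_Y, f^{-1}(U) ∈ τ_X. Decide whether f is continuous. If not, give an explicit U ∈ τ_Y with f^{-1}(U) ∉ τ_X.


f is NOT continuous.

Compute f^{-1}(U) for each U ∈ τ_Y:
  U = ∅: f^{-1}(U) = ∅ ∈ τ_X ✓.
  U = {47}: f^{-1}(U) = {x53, x55, x56} ∉ τ_X ✗.
  U = {45, 46}: f^{-1}(U) = {x54} ∉ τ_X ✗.
  U = {45, 46, 47}: f^{-1}(U) = {x53, x54, x55, x56} ∈ τ_X ✓.
Found U = {47} with f^{-1}(U) = {x53, x55, x56} not in τ_X. Therefore f is NOT continuous.


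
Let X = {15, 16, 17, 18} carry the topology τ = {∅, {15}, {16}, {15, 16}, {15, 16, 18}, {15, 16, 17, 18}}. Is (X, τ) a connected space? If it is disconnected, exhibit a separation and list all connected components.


(X, τ) is connected.

Find clopen sets (U ∈ τ with X ∖ U ∈ τ):
  U = ∅, X ∖ U = {15, 16, 17, 18} — both open, so U is clopen.
  U = {15, 16, 17, 18}, X ∖ U = ∅ — both open, so U is clopen.
Only trivial clopens (∅ and X) exist, so (X, τ) is connected.
Compute connected components by grouping points that agree on all clopens:
  component: {15, 16, 17, 18}


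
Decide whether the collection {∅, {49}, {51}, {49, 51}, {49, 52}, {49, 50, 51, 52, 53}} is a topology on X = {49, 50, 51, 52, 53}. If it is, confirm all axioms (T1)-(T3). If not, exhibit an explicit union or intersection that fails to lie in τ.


τ is NOT a topology on X.

Axiom (T1): ∅ ∈ τ? Yes; X ∈ τ? Yes.
Axiom (T2/T3): check pairwise unions and intersections of members of τ.
Counterexample for (T2): {51} ∪ {49, 52} = {49, 51, 52} ∉ τ. Therefore τ is NOT a topology.


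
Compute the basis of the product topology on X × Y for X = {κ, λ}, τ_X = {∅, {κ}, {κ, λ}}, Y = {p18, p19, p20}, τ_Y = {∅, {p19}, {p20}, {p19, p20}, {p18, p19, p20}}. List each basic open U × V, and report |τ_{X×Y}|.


Basis B = {∅ × ∅, {κ} × {p19}, {κ} × {p20}, {κ} × {p19, p20}, {κ, λ} × {p19}, {κ, λ} × {p20}, {κ} × {p18, p19, p20}, {κ, λ} × {p19, p20}, {κ, λ} × {p18, p19, p20}}; |τ_{X×Y}| = 14.

Enumerate products U × V with U ∈ τ_X, V ∈ τ_Y (deduplicated):
  ∅ × ∅ = {} (∅)
  {κ} × {p19} = {(κ,p19)}
  {κ} × {p20} = {(κ,p20)}
  {κ} × {p19, p20} = {(κ,p19), (κ,p20)}
  {κ, λ} × {p19} = {(κ,p19), (λ,p19)}
  {κ, λ} × {p20} = {(κ,p20), (λ,p20)}
  {κ} × {p18, p19, p20} = {(κ,p18), (κ,p19), (κ,p20)}
  {κ, λ} × {p19, p20} = {(κ,p19), (κ,p20), (λ,p19), (λ,p20)}
  {κ, λ} × {p18, p19, p20} = {(κ,p18), (κ,p19), (κ,p20), (λ,p18), (λ,p19), (λ,p20)}
These 9 distinct sets form the basis B.
Close under arbitrary unions to get τ_{X×Y}; counting gives |τ_{X×Y}| = 14.


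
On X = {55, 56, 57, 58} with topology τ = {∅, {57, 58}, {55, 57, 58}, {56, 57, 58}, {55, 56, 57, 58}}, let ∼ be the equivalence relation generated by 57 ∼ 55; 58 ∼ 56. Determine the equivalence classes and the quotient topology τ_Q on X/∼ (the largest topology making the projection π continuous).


X/∼ = {[55=57], [56=58]}; |τ_Q| = 2.

Equivalence classes: [55=57], [56=58].
Quotient map π: X → X/∼ sends 55 ↦ [55=57], 56 ↦ [56=58], 57 ↦ [55=57], 58 ↦ [56=58].
For each subset V ⊆ X/∼, compute π^{-1}(V) ⊆ X and check whether π^{-1}(V) ∈ τ. V is open in τ_Q iff π^{-1}(V) ∈ τ.
  V = {}: π^{-1}(V) = ∅ ∈ τ ✓.
  V = {[55=57]}: π^{-1}(V) = {55, 57} ∉ τ ✗.
  V = {[56=58]}: π^{-1}(V) = {56, 58} ∉ τ ✗.
  V = {[55=57], [56=58]}: π^{-1}(V) = {55, 56, 57, 58} ∈ τ ✓.
Open sets in the quotient: τ_Q = {{}, {[55=57], [56=58]}} (2 elements).


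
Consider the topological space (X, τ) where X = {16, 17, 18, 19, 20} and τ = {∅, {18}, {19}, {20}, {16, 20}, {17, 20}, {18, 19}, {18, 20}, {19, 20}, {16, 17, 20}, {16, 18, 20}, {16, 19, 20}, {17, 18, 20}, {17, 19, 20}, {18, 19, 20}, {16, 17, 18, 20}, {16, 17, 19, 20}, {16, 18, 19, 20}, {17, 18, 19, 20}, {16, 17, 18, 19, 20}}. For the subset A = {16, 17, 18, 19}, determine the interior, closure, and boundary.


int(A) = {18, 19}, cl(A) = {16, 17, 18, 19}, ∂A = {16, 17}.

Closed sets in (X, τ) are complements of opens:
  closed(X, τ) = {∅, {16}, {17}, {18}, {19}, {16, 17}, {16, 18}, {16, 19}, {17, 18}, {17, 19}, {18, 19}, {16, 17, 18}, {16, 17, 19}, {16, 17, 20}, {16, 18, 19}, {17, 18, 19}, {16, 17, 18, 19}, {16, 17, 18, 20}, {16, 17, 19, 20}, {16, 17, 18, 19, 20}}.
int(A) = ⋃ {U ∈ τ : U ⊆ A}. Opens contained in A: ∅, {18}, {19}, {18, 19}.
Taking the union of these: int(A) = {18, 19}.
cl(A) = ⋂ {C closed : A ⊆ C}. Closed sets containing A: {16, 17, 18, 19}, {16, 17, 18, 19, 20}.
Intersecting these: cl(A) = {16, 17, 18, 19}.
∂A = cl(A) ∖ int(A) = {16, 17, 18, 19} ∖ {18, 19} = {16, 17}.


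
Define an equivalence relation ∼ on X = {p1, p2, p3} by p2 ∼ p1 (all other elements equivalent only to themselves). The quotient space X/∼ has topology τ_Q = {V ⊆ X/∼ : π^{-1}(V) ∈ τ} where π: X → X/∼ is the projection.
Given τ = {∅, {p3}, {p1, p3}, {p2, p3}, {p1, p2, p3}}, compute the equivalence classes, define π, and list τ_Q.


X/∼ = {[p1=p2], [p3]}; |τ_Q| = 3.

Equivalence classes: [p1=p2], [p3].
Quotient map π: X → X/∼ sends p1 ↦ [p1=p2], p2 ↦ [p1=p2], p3 ↦ [p3].
For each subset V ⊆ X/∼, compute π^{-1}(V) ⊆ X and check whether π^{-1}(V) ∈ τ. V is open in τ_Q iff π^{-1}(V) ∈ τ.
  V = {}: π^{-1}(V) = ∅ ∈ τ ✓.
  V = {[p1=p2]}: π^{-1}(V) = {p1, p2} ∉ τ ✗.
  V = {[p3]}: π^{-1}(V) = {p3} ∈ τ ✓.
  V = {[p1=p2], [p3]}: π^{-1}(V) = {p1, p2, p3} ∈ τ ✓.
Open sets in the quotient: τ_Q = {{}, {[p3]}, {[p1=p2], [p3]}} (3 elements).


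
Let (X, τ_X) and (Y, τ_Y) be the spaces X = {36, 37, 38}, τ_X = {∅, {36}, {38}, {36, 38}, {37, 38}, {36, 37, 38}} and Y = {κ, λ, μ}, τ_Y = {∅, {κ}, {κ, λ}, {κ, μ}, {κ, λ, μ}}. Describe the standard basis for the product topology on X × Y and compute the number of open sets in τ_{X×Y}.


Basis B = {∅ × ∅, {36} × {κ}, {38} × {κ}, {36} × {κ, λ}, {36} × {κ, μ}, {36, 38} × {κ}, {37, 38} × {κ}, {38} × {κ, λ}, {38} × {κ, μ}, {36} × {κ, λ, μ}, {36, 37, 38} × {κ}, {38} × {κ, λ, μ}, {36, 38} × {κ, λ}, {36, 38} × {κ, μ}, {37, 38} × {κ, λ}, {37, 38} × {κ, μ}, {36, 38} × {κ, λ, μ}, {36, 37, 38} × {κ, λ}, {36, 37, 38} × {κ, μ}, {37, 38} × {κ, λ, μ}, {36, 37, 38} × {κ, λ, μ}}; |τ_{X×Y}| = 70.

Enumerate products U × V with U ∈ τ_X, V ∈ τ_Y (deduplicated):
  ∅ × ∅ = {} (∅)
  {36} × {κ} = {(36,κ)}
  {38} × {κ} = {(38,κ)}
  {36} × {κ, λ} = {(36,κ), (36,λ)}
  {36} × {κ, μ} = {(36,κ), (36,μ)}
  {36, 38} × {κ} = {(36,κ), (38,κ)}
  {37, 38} × {κ} = {(37,κ), (38,κ)}
  {38} × {κ, λ} = {(38,κ), (38,λ)}
  {38} × {κ, μ} = {(38,κ), (38,μ)}
  {36} × {κ, λ, μ} = {(36,κ), (36,λ), (36,μ)}
  {36, 37, 38} × {κ} = {(36,κ), (37,κ), (38,κ)}
  {38} × {κ, λ, μ} = {(38,κ), (38,λ), (38,μ)}
  {36, 38} × {κ, λ} = {(36,κ), (36,λ), (38,κ), (38,λ)}
  {36, 38} × {κ, μ} = {(36,κ), (36,μ), (38,κ), (38,μ)}
  {37, 38} × {κ, λ} = {(37,κ), (37,λ), (38,κ), (38,λ)}
  {37, 38} × {κ, μ} = {(37,κ), (37,μ), (38,κ), (38,μ)}
  {36, 38} × {κ, λ, μ} = {(36,κ), (36,λ), (36,μ), (38,κ), (38,λ), (38,μ)}
  {36, 37, 38} × {κ, λ} = {(36,κ), (36,λ), (37,κ), (37,λ), (38,κ), (38,λ)}
  {36, 37, 38} × {κ, μ} = {(36,κ), (36,μ), (37,κ), (37,μ), (38,κ), (38,μ)}
  {37, 38} × {κ, λ, μ} = {(37,κ), (37,λ), (37,μ), (38,κ), (38,λ), (38,μ)}
  {36, 37, 38} × {κ, λ, μ} = {(36,κ), (36,λ), (36,μ), (37,κ), (37,λ), (37,μ), (38,κ), (38,λ), (38,μ)}
These 21 distinct sets form the basis B.
Close under arbitrary unions to get τ_{X×Y}; counting gives |τ_{X×Y}| = 70.


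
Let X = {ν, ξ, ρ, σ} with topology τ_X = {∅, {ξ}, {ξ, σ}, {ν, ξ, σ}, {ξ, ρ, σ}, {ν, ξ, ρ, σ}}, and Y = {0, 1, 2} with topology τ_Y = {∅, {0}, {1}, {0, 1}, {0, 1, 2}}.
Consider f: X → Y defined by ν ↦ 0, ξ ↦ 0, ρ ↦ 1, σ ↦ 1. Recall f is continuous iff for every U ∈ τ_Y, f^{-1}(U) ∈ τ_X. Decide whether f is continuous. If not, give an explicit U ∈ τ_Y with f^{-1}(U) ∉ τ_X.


f is NOT continuous.

Compute f^{-1}(U) for each U ∈ τ_Y:
  U = ∅: f^{-1}(U) = ∅ ∈ τ_X ✓.
  U = {0}: f^{-1}(U) = {ν, ξ} ∉ τ_X ✗.
  U = {1}: f^{-1}(U) = {ρ, σ} ∉ τ_X ✗.
  U = {0, 1}: f^{-1}(U) = {ν, ξ, ρ, σ} ∈ τ_X ✓.
  U = {0, 1, 2}: f^{-1}(U) = {ν, ξ, ρ, σ} ∈ τ_X ✓.
Found U = {0} with f^{-1}(U) = {ν, ξ} not in τ_X. Therefore f is NOT continuous.


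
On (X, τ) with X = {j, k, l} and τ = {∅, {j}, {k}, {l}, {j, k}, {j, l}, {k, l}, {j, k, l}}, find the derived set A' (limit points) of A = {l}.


A' = ∅

For each x ∈ X, list the open sets U ∈ τ with x ∈ U, then check whether U ∩ (A ∖ {x}) ≠ ∅ for every such U.
  x = j: open {j} ∋ x has {j} ∩ (A ∖ {j}) = ∅, so x is NOT a limit point.
  x = k: open {k} ∋ x has {k} ∩ (A ∖ {k}) = ∅, so x is NOT a limit point.
  x = l: open {l} ∋ x has {l} ∩ (A ∖ {l}) = ∅, so x is NOT a limit point.
Collecting: A' = ∅.


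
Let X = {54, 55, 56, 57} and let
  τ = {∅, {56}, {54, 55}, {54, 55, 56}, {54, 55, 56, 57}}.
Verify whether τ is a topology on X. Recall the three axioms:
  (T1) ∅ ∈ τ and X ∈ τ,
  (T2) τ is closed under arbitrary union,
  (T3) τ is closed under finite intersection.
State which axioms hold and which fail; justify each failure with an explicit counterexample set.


τ IS a topology on X.

Axiom (T1): ∅ ∈ τ? Yes; X ∈ τ? Yes.
Axiom (T2/T3): check pairwise unions and intersections of members of τ.
All pairwise intersections and unions checked — each lies in τ. Therefore τ satisfies (T1), (T2), (T3): it IS a topology on X.


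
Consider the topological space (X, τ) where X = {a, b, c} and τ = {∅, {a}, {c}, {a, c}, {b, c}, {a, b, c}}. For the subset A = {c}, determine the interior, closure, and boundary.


int(A) = {c}, cl(A) = {b, c}, ∂A = {b}.

Closed sets in (X, τ) are complements of opens:
  closed(X, τ) = {∅, {a}, {b}, {a, b}, {b, c}, {a, b, c}}.
int(A) = ⋃ {U ∈ τ : U ⊆ A}. Opens contained in A: ∅, {c}.
Taking the union of these: int(A) = {c}.
cl(A) = ⋂ {C closed : A ⊆ C}. Closed sets containing A: {b, c}, {a, b, c}.
Intersecting these: cl(A) = {b, c}.
∂A = cl(A) ∖ int(A) = {b, c} ∖ {c} = {b}.


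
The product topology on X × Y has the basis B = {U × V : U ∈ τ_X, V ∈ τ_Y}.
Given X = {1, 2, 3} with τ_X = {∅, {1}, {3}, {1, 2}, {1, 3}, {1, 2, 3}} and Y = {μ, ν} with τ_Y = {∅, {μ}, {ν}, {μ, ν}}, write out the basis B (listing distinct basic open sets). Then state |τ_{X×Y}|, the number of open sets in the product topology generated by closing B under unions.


Basis B = {∅ × ∅, {1} × {μ}, {1} × {ν}, {3} × {μ}, {3} × {ν}, {1} × {μ, ν}, {1, 2} × {μ}, {1, 3} × {μ}, {1, 2} × {ν}, {1, 3} × {ν}, {3} × {μ, ν}, {1, 2, 3} × {μ}, {1, 2, 3} × {ν}, {1, 2} × {μ, ν}, {1, 3} × {μ, ν}, {1, 2, 3} × {μ, ν}}; |τ_{X×Y}| = 36.

Enumerate products U × V with U ∈ τ_X, V ∈ τ_Y (deduplicated):
  ∅ × ∅ = {} (∅)
  {1} × {μ} = {(1,μ)}
  {1} × {ν} = {(1,ν)}
  {3} × {μ} = {(3,μ)}
  {3} × {ν} = {(3,ν)}
  {1} × {μ, ν} = {(1,μ), (1,ν)}
  {1, 2} × {μ} = {(1,μ), (2,μ)}
  {1, 3} × {μ} = {(1,μ), (3,μ)}
  {1, 2} × {ν} = {(1,ν), (2,ν)}
  {1, 3} × {ν} = {(1,ν), (3,ν)}
  {3} × {μ, ν} = {(3,μ), (3,ν)}
  {1, 2, 3} × {μ} = {(1,μ), (2,μ), (3,μ)}
  {1, 2, 3} × {ν} = {(1,ν), (2,ν), (3,ν)}
  {1, 2} × {μ, ν} = {(1,μ), (1,ν), (2,μ), (2,ν)}
  {1, 3} × {μ, ν} = {(1,μ), (1,ν), (3,μ), (3,ν)}
  {1, 2, 3} × {μ, ν} = {(1,μ), (1,ν), (2,μ), (2,ν), (3,μ), (3,ν)}
These 16 distinct sets form the basis B.
Close under arbitrary unions to get τ_{X×Y}; counting gives |τ_{X×Y}| = 36.


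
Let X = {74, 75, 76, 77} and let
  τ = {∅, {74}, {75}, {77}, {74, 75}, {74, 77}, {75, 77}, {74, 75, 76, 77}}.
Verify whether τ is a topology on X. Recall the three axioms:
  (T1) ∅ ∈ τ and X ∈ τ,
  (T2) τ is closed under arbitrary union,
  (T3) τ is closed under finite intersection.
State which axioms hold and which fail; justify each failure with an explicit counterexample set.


τ is NOT a topology on X.

Axiom (T1): ∅ ∈ τ? Yes; X ∈ τ? Yes.
Axiom (T2/T3): check pairwise unions and intersections of members of τ.
Counterexample for (T2): {74} ∪ {75, 77} = {74, 75, 77} ∉ τ. Therefore τ is NOT a topology.


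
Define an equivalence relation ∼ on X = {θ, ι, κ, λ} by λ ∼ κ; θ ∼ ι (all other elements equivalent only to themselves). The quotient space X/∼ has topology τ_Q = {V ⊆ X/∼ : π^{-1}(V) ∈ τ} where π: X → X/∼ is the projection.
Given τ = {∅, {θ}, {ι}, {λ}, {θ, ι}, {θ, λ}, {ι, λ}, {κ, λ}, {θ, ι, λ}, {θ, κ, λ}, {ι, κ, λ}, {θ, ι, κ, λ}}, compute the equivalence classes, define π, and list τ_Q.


X/∼ = {[θ=ι], [κ=λ]}; |τ_Q| = 4.

Equivalence classes: [θ=ι], [κ=λ].
Quotient map π: X → X/∼ sends θ ↦ [θ=ι], ι ↦ [θ=ι], κ ↦ [κ=λ], λ ↦ [κ=λ].
For each subset V ⊆ X/∼, compute π^{-1}(V) ⊆ X and check whether π^{-1}(V) ∈ τ. V is open in τ_Q iff π^{-1}(V) ∈ τ.
  V = {}: π^{-1}(V) = ∅ ∈ τ ✓.
  V = {[θ=ι]}: π^{-1}(V) = {θ, ι} ∈ τ ✓.
  V = {[κ=λ]}: π^{-1}(V) = {κ, λ} ∈ τ ✓.
  V = {[θ=ι], [κ=λ]}: π^{-1}(V) = {θ, ι, κ, λ} ∈ τ ✓.
Open sets in the quotient: τ_Q = {{}, {[θ=ι]}, {[κ=λ]}, {[θ=ι], [κ=λ]}} (4 elements).


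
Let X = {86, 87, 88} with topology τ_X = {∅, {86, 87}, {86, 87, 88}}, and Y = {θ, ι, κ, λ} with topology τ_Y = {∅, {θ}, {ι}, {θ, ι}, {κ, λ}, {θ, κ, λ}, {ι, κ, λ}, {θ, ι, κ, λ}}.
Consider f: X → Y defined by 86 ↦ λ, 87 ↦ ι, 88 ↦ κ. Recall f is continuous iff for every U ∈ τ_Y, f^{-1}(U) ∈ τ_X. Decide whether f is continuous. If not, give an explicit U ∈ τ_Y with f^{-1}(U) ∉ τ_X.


f is NOT continuous.

Compute f^{-1}(U) for each U ∈ τ_Y:
  U = ∅: f^{-1}(U) = ∅ ∈ τ_X ✓.
  U = {θ}: f^{-1}(U) = ∅ ∈ τ_X ✓.
  U = {ι}: f^{-1}(U) = {87} ∉ τ_X ✗.
  U = {θ, ι}: f^{-1}(U) = {87} ∉ τ_X ✗.
  U = {κ, λ}: f^{-1}(U) = {86, 88} ∉ τ_X ✗.
  U = {θ, κ, λ}: f^{-1}(U) = {86, 88} ∉ τ_X ✗.
  U = {ι, κ, λ}: f^{-1}(U) = {86, 87, 88} ∈ τ_X ✓.
  U = {θ, ι, κ, λ}: f^{-1}(U) = {86, 87, 88} ∈ τ_X ✓.
Found U = {ι} with f^{-1}(U) = {87} not in τ_X. Therefore f is NOT continuous.


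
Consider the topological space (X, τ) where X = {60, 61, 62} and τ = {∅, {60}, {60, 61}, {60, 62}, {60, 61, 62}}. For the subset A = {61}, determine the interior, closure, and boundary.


int(A) = ∅, cl(A) = {61}, ∂A = {61}.

Closed sets in (X, τ) are complements of opens:
  closed(X, τ) = {∅, {61}, {62}, {61, 62}, {60, 61, 62}}.
int(A) = ⋃ {U ∈ τ : U ⊆ A}. Opens contained in A: ∅.
Taking the union of these: int(A) = ∅.
cl(A) = ⋂ {C closed : A ⊆ C}. Closed sets containing A: {61}, {61, 62}, {60, 61, 62}.
Intersecting these: cl(A) = {61}.
∂A = cl(A) ∖ int(A) = {61} ∖ ∅ = {61}.


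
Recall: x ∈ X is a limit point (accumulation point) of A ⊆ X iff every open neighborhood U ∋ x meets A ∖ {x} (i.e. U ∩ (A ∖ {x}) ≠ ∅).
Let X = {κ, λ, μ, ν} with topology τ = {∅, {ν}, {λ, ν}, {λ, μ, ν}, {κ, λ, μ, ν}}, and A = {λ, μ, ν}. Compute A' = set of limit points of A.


A' = {κ, λ, μ}

For each x ∈ X, list the open sets U ∈ τ with x ∈ U, then check whether U ∩ (A ∖ {x}) ≠ ∅ for every such U.
  x = κ: opens ∋ x are {κ, λ, μ, ν}; each meets A ∖ {κ}, so x IS a limit point.
  x = λ: opens ∋ x are {λ, ν}, {λ, μ, ν}, {κ, λ, μ, ν}; each meets A ∖ {λ}, so x IS a limit point.
  x = μ: opens ∋ x are {λ, μ, ν}, {κ, λ, μ, ν}; each meets A ∖ {μ}, so x IS a limit point.
  x = ν: open {ν} ∋ x has {ν} ∩ (A ∖ {ν}) = ∅, so x is NOT a limit point.
Collecting: A' = {κ, λ, μ}.


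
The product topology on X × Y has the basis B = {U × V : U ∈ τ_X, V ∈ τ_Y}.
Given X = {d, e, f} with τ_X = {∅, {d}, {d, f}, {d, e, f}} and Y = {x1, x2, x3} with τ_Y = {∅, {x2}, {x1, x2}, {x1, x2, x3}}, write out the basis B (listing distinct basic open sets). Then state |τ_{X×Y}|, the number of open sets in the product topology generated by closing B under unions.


Basis B = {∅ × ∅, {d} × {x2}, {d} × {x1, x2}, {d, f} × {x2}, {d} × {x1, x2, x3}, {d, e, f} × {x2}, {d, f} × {x1, x2}, {d, f} × {x1, x2, x3}, {d, e, f} × {x1, x2}, {d, e, f} × {x1, x2, x3}}; |τ_{X×Y}| = 20.

Enumerate products U × V with U ∈ τ_X, V ∈ τ_Y (deduplicated):
  ∅ × ∅ = {} (∅)
  {d} × {x2} = {(d,x2)}
  {d} × {x1, x2} = {(d,x1), (d,x2)}
  {d, f} × {x2} = {(d,x2), (f,x2)}
  {d} × {x1, x2, x3} = {(d,x1), (d,x2), (d,x3)}
  {d, e, f} × {x2} = {(d,x2), (e,x2), (f,x2)}
  {d, f} × {x1, x2} = {(d,x1), (d,x2), (f,x1), (f,x2)}
  {d, f} × {x1, x2, x3} = {(d,x1), (d,x2), (d,x3), (f,x1), (f,x2), (f,x3)}
  {d, e, f} × {x1, x2} = {(d,x1), (d,x2), (e,x1), (e,x2), (f,x1), (f,x2)}
  {d, e, f} × {x1, x2, x3} = {(d,x1), (d,x2), (d,x3), (e,x1), (e,x2), (e,x3), (f,x1), (f,x2), (f,x3)}
These 10 distinct sets form the basis B.
Close under arbitrary unions to get τ_{X×Y}; counting gives |τ_{X×Y}| = 20.
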